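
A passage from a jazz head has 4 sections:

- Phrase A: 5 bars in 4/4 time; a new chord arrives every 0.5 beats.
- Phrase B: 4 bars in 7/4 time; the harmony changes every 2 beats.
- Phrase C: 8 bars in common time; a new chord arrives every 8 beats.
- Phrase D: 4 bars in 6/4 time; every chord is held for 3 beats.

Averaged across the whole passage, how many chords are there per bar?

22/7 chords per bar

A: 5 × 4 = 20 beats ÷ 0.5 = 40 chords.
B: 4 × 7 = 28 beats ÷ 2 = 14 chords.
C: 8 × 4 = 32 beats ÷ 8 = 4 chords.
D: 4 × 6 = 24 beats ÷ 3 = 8 chords.
Overall: 66 chords over 21 bars → 66/21 = 22/7 chords per bar.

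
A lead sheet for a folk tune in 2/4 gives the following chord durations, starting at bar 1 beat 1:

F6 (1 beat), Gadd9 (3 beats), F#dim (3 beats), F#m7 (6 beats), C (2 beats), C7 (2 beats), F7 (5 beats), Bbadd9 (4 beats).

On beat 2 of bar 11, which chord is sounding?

F7

Beat 2 of bar 11 is beat (11−1)×2 + 2 = 22 overall.
Running totals: F6 ends at 1, Gadd9 ends at 4, F#dim ends at 7, F#m7 ends at 13, C ends at 15, C7 ends at 17, F7 ends at 22.
Beat 22 falls within F7.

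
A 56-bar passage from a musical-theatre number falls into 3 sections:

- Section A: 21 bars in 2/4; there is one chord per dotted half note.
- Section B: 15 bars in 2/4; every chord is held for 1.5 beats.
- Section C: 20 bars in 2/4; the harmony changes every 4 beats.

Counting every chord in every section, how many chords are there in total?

A: 21·2 = 42 beats, 42/3 = 14 chords.
B: 15·2 = 30 beats, 30/1.5 = 20 chords.
C: 20·2 = 40 beats, 40/4 = 10 chords.
Total: 14 + 20 + 10 = 44.

44 chords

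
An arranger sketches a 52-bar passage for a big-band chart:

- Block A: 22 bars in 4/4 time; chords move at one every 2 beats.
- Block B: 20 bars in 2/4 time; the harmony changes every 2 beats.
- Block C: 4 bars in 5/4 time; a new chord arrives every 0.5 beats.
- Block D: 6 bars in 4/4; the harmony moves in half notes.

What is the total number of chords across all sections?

A: 22 bars × 4 beats = 88 beats; 2 beats/chord → 44 chords.
B: 20 bars × 2 beats = 40 beats; 2 beats/chord → 20 chords.
C: 4 bars × 5 beats = 20 beats; 0.5 beats/chord → 40 chords.
D: 6 bars × 4 beats = 24 beats; 2 beats/chord → 12 chords.
Total: 44 + 20 + 40 + 12 = 116.

116 chords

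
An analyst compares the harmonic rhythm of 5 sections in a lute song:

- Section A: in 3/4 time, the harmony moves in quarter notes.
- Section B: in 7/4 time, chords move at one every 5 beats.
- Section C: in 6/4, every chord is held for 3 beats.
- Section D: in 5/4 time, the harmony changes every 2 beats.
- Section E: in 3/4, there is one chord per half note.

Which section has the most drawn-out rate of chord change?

Section B

A: each chord is 1 beat in 3/4, so 3 per bar.
B: each chord is 5 beats in 7/4, so 1.4 per bar.
C: each chord is 3 beats in 6/4, so 2 per bar.
D: each chord is 2 beats in 5/4, so 2.5 per bar.
E: each chord is 2 beats in 3/4, so 1.5 per bar.
Slowest is B at 1.4 chords/bar.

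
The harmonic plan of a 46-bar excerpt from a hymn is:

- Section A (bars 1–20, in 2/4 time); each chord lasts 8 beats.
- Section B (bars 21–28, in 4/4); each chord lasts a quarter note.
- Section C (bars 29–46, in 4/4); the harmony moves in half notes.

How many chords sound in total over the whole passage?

73 chords

A: 20·2 = 40 beats, 40/8 = 5 chords.
B: 8·4 = 32 beats, 32/1 = 32 chords.
C: 18·4 = 72 beats, 72/2 = 36 chords.
Total: 5 + 32 + 36 = 73.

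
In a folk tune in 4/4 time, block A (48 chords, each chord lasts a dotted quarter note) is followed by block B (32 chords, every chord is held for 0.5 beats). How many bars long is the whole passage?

22 bars

A: 48 × 1.5 = 72 beats = 18 bars.
B: 32 × 0.5 = 16 beats = 4 bars.
Total: 18 + 4 = 22 bars.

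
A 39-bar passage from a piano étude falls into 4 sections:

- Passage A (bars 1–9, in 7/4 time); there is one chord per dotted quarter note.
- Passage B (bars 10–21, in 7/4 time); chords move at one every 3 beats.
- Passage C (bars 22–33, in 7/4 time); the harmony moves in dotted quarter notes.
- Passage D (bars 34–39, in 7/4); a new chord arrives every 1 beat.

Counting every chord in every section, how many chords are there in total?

A: 9 bars × 7 beats = 63 beats; 1.5 beats/chord → 42 chords.
B: 12 bars × 7 beats = 84 beats; 3 beats/chord → 28 chords.
C: 12 bars × 7 beats = 84 beats; 1.5 beats/chord → 56 chords.
D: 6 bars × 7 beats = 42 beats; 1 beat/chord → 42 chords.
Total: 42 + 28 + 56 + 42 = 168.

168 chords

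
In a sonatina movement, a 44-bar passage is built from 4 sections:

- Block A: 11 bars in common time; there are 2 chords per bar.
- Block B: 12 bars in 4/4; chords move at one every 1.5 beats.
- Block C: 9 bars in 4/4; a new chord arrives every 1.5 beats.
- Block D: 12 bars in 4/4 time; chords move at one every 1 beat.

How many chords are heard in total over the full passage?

A: 11·4 = 44 beats, 44/2 = 22 chords.
B: 12·4 = 48 beats, 48/1.5 = 32 chords.
C: 9·4 = 36 beats, 36/1.5 = 24 chords.
D: 12·4 = 48 beats, 48/1 = 48 chords.
Total: 22 + 32 + 24 + 48 = 126.

126 chords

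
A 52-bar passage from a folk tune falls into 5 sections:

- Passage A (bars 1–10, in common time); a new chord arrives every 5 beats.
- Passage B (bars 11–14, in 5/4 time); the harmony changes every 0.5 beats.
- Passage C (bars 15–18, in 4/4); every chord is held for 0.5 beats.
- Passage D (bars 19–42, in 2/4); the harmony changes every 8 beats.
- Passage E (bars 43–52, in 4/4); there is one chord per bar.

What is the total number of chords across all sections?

96 chords

A: 10 bars × 4 beats = 40 beats; 5 beats/chord → 8 chords.
B: 4 bars × 5 beats = 20 beats; 0.5 beats/chord → 40 chords.
C: 4 bars × 4 beats = 16 beats; 0.5 beats/chord → 32 chords.
D: 24 bars × 2 beats = 48 beats; 8 beats/chord → 6 chords.
E: 10 bars × 4 beats = 40 beats; 4 beats/chord → 10 chords.
Total: 8 + 40 + 32 + 6 + 10 = 96.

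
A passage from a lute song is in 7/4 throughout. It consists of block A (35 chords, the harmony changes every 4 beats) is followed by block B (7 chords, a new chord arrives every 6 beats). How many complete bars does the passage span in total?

26 bars

A: 35 × 4 = 140 beats = 20 bars.
B: 7 × 6 = 42 beats = 6 bars.
Total: 20 + 6 = 26 bars.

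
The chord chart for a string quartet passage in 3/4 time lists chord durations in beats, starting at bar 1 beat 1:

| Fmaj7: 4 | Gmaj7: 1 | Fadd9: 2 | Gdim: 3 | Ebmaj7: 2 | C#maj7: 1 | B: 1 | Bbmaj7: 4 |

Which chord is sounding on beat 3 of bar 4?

Ebmaj7

Beat 3 of bar 4 is beat (4−1)×3 + 3 = 12 overall.
Running totals: Fmaj7 ends at 4, Gmaj7 ends at 5, Fadd9 ends at 7, Gdim ends at 10, Ebmaj7 ends at 12.
Beat 12 falls within Ebmaj7.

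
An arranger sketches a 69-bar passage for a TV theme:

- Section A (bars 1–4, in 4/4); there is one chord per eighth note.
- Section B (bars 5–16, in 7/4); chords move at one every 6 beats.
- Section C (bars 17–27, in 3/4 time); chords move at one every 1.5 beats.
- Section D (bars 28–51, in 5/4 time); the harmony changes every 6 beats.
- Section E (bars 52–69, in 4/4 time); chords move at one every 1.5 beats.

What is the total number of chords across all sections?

136 chords

A: 4·4 = 16 beats, 16/0.5 = 32 chords.
B: 12·7 = 84 beats, 84/6 = 14 chords.
C: 11·3 = 33 beats, 33/1.5 = 22 chords.
D: 24·5 = 120 beats, 120/6 = 20 chords.
E: 18·4 = 72 beats, 72/1.5 = 48 chords.
Total: 32 + 14 + 22 + 20 + 48 = 136.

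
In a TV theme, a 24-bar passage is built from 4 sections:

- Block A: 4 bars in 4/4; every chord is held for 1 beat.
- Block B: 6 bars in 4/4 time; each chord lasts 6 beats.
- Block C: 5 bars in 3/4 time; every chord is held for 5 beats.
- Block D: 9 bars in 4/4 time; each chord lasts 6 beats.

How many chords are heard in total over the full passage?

A: 4·4 = 16 beats, 16/1 = 16 chords.
B: 6·4 = 24 beats, 24/6 = 4 chords.
C: 5·3 = 15 beats, 15/5 = 3 chords.
D: 9·4 = 36 beats, 36/6 = 6 chords.
Total: 16 + 4 + 3 + 6 = 29.

29 chords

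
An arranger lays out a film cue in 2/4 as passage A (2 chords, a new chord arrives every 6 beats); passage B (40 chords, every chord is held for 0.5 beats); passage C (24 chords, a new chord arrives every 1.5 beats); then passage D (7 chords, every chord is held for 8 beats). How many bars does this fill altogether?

62 bars

A: 2 × 6 = 12 beats = 6 bars.
B: 40 × 0.5 = 20 beats = 10 bars.
C: 24 × 1.5 = 36 beats = 18 bars.
D: 7 × 8 = 56 beats = 28 bars.
Total: 6 + 10 + 18 + 28 = 62 bars.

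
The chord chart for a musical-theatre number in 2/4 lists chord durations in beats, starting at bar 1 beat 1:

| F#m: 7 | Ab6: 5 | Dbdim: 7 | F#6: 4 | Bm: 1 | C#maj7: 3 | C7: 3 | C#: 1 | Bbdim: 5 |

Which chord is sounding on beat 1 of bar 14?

Beat 1 of bar 14 is beat (14−1)×2 + 1 = 27 overall.
Running totals: F#m ends at 7, Ab6 ends at 12, Dbdim ends at 19, F#6 ends at 23, Bm ends at 24, C#maj7 ends at 27.
Beat 27 falls within C#maj7.

C#maj7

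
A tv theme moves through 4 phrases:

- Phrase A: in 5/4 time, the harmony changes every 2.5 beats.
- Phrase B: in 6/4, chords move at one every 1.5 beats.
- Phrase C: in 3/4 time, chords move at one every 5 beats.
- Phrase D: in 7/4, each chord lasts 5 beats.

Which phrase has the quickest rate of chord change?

Phrase B

A: 5 beats/bar ÷ 2.5 beats/chord = 2 chords/bar.
B: 6 beats/bar ÷ 1.5 beats/chord = 4 chords/bar.
C: 3 beats/bar ÷ 5 beats/chord = 0.6 chords/bar.
D: 7 beats/bar ÷ 5 beats/chord = 1.4 chords/bar.
Fastest is B at 4 chords/bar.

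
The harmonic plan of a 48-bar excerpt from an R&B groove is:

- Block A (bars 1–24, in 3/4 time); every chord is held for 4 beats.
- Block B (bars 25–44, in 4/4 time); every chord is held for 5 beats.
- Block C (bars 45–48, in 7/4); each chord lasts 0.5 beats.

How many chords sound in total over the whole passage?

A: 24 bars × 3 beats = 72 beats; 4 beats/chord → 18 chords.
B: 20 bars × 4 beats = 80 beats; 5 beats/chord → 16 chords.
C: 4 bars × 7 beats = 28 beats; 0.5 beats/chord → 56 chords.
Total: 18 + 16 + 56 = 90.

90 chords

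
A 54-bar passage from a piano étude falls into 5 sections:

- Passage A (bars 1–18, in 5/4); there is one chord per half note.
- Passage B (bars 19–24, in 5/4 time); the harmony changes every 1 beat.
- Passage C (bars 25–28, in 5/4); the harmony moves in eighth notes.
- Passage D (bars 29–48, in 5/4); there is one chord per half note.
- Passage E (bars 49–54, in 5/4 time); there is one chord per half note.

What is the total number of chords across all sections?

A: 18·5 = 90 beats, 90/2 = 45 chords.
B: 6·5 = 30 beats, 30/1 = 30 chords.
C: 4·5 = 20 beats, 20/0.5 = 40 chords.
D: 20·5 = 100 beats, 100/2 = 50 chords.
E: 6·5 = 30 beats, 30/2 = 15 chords.
Total: 45 + 30 + 40 + 50 + 15 = 180.

180 chords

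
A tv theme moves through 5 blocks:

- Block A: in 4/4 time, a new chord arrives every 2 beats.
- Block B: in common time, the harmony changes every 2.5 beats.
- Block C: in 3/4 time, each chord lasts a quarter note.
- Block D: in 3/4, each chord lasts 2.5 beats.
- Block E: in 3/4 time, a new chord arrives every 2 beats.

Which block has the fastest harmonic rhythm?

A: 4 beats/bar ÷ 2 beats/chord = 2 chords/bar.
B: 4 beats/bar ÷ 2.5 beats/chord = 1.6 chords/bar.
C: 3 beats/bar ÷ 1 beat/chord = 3 chords/bar.
D: 3 beats/bar ÷ 2.5 beats/chord = 1.2 chords/bar.
E: 3 beats/bar ÷ 2 beats/chord = 1.5 chords/bar.
Fastest is C at 3 chords/bar.

Block C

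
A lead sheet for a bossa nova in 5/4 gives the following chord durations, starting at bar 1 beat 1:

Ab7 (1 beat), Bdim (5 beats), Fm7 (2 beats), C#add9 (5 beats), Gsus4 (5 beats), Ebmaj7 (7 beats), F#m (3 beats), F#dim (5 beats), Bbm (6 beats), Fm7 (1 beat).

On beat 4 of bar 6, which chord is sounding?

Beat 4 of bar 6 is beat (6−1)×5 + 4 = 29 overall.
Running totals: Ab7 ends at 1, Bdim ends at 6, Fm7 ends at 8, C#add9 ends at 13, Gsus4 ends at 18, Ebmaj7 ends at 25, F#m ends at 28, F#dim ends at 33.
Beat 29 falls within F#dim.

F#dim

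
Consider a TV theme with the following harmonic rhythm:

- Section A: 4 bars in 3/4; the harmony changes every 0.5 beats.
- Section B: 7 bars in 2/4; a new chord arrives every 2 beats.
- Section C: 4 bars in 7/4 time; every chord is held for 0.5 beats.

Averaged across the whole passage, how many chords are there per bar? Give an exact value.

A: 4 bars of 3 beats is 12 beats; at 0.5 beats each that's 24 chords.
B: 7 bars of 2 beats is 14 beats; at 2 beats each that's 7 chords.
C: 4 bars of 7 beats is 28 beats; at 0.5 beats each that's 56 chords.
Overall: 87 chords over 15 bars → 87/15 = 5.8 chords per bar.

5.8 chords per bar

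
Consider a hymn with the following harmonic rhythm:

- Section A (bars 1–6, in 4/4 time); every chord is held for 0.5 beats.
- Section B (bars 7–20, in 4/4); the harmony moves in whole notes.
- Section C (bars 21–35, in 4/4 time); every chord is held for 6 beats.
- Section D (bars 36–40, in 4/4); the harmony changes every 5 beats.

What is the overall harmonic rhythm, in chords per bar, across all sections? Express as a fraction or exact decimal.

A: 6 × 4 = 24 beats ÷ 0.5 = 48 chords.
B: 14 × 4 = 56 beats ÷ 4 = 14 chords.
C: 15 × 4 = 60 beats ÷ 6 = 10 chords.
D: 5 × 4 = 20 beats ÷ 5 = 4 chords.
Overall: 76 chords over 40 bars → 76/40 = 1.9 chords per bar.

1.9 chords per bar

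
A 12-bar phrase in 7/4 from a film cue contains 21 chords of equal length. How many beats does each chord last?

12 bars × 7 beats/bar = 84 beats total.
84 beats ÷ 21 chords = 4 beats per chord.
(That is a whole note.)

4 beats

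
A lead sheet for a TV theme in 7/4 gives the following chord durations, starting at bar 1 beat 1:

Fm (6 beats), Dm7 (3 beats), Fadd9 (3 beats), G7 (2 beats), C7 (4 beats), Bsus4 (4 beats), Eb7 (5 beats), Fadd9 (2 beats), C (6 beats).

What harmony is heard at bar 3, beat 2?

C7

Beat 2 of bar 3 is beat (3−1)×7 + 2 = 16 overall.
Running totals: Fm ends at 6, Dm7 ends at 9, Fadd9 ends at 12, G7 ends at 14, C7 ends at 18.
Beat 16 falls within C7.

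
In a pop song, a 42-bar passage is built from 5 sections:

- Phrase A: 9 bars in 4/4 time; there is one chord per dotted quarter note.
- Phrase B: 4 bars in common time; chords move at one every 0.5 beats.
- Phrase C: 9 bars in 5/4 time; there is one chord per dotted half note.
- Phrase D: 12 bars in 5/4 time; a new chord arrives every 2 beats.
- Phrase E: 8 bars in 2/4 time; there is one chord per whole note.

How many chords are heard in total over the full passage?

A has 36 beats and chords last 1.5 each, so 24 chords.
B has 16 beats and chords last 0.5 each, so 32 chords.
C has 45 beats and chords last 3 each, so 15 chords.
D has 60 beats and chords last 2 each, so 30 chords.
E has 16 beats and chords last 4 each, so 4 chords.
Total: 24 + 32 + 15 + 30 + 4 = 105.

105 chords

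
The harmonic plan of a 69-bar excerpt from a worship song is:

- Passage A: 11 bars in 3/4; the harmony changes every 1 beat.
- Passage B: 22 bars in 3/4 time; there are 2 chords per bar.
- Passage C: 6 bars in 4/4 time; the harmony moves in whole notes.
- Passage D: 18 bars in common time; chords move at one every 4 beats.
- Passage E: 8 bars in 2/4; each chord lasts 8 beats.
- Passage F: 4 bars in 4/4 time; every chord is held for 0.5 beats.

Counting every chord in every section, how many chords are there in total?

A has 33 beats and chords last 1 each, so 33 chords.
B has 66 beats and chords last 1.5 each, so 44 chords.
C has 24 beats and chords last 4 each, so 6 chords.
D has 72 beats and chords last 4 each, so 18 chords.
E has 16 beats and chords last 8 each, so 2 chords.
F has 16 beats and chords last 0.5 each, so 32 chords.
Total: 33 + 44 + 6 + 18 + 2 + 32 = 135.

135 chords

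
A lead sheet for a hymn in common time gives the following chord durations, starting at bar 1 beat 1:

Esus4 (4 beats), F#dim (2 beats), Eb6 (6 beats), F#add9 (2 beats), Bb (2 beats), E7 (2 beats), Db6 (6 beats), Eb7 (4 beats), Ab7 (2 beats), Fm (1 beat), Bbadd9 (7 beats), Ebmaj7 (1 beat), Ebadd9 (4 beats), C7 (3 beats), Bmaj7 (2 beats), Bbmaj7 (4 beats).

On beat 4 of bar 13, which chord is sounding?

Beat 4 of bar 13 is beat (13−1)×4 + 4 = 52 overall.
Running totals: Esus4 ends at 4, F#dim ends at 6, Eb6 ends at 12, F#add9 ends at 14, Bb ends at 16, E7 ends at 18, Db6 ends at 24, Eb7 ends at 28, Ab7 ends at 30, Fm ends at 31, Bbadd9 ends at 38, Ebmaj7 ends at 39, Ebadd9 ends at 43, C7 ends at 46, Bmaj7 ends at 48, Bbmaj7 ends at 52.
Beat 52 falls within Bbmaj7.

Bbmaj7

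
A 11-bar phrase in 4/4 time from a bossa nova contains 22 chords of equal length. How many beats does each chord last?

11 bars × 4 beats/bar = 44 beats total.
44 beats ÷ 22 chords = 2 beats per chord.
(That is a half note.)

2 beats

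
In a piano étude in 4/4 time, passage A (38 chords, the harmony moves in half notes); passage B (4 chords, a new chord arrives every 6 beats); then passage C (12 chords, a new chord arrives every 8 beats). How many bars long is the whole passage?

A: 38 × 2 = 76 beats = 19 bars.
B: 4 × 6 = 24 beats = 6 bars.
C: 12 × 8 = 96 beats = 24 bars.
Total: 19 + 6 + 24 = 49 bars.

49 bars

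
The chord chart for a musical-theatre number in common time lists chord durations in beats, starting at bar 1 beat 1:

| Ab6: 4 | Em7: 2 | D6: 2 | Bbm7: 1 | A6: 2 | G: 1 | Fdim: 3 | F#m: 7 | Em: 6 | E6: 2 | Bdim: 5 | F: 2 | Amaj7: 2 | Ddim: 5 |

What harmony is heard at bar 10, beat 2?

Amaj7

Beat 2 of bar 10 is beat (10−1)×4 + 2 = 38 overall.
Running totals: Ab6 ends at 4, Em7 ends at 6, D6 ends at 8, Bbm7 ends at 9, A6 ends at 11, G ends at 12, Fdim ends at 15, F#m ends at 22, Em ends at 28, E6 ends at 30, Bdim ends at 35, F ends at 37, Amaj7 ends at 39.
Beat 38 falls within Amaj7.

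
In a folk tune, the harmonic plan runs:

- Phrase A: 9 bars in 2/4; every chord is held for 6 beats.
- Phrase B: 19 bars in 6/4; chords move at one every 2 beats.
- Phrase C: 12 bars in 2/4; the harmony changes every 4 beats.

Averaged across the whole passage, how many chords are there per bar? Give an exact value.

A: 9 × 2 = 18 beats ÷ 6 = 3 chords.
B: 19 × 6 = 114 beats ÷ 2 = 57 chords.
C: 12 × 2 = 24 beats ÷ 4 = 6 chords.
Overall: 66 chords over 40 bars → 66/40 = 1.65 chords per bar.

1.65 chords per bar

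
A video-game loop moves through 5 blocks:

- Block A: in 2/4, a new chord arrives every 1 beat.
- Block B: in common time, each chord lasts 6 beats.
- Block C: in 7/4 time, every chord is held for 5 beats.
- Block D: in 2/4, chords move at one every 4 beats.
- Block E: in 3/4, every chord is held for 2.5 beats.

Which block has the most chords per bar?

Block A

A: 2/1 = 2 chords/bar.
B: 4/6 = 2/3 chords/bar.
C: 7/5 = 1.4 chords/bar.
D: 2/4 = 0.5 chords/bar.
E: 3/2.5 = 1.2 chords/bar.
Fastest is A at 2 chords/bar.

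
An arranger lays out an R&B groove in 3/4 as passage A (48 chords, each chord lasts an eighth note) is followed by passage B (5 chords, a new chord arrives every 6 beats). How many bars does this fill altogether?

A: 48 × 0.5 = 24 beats = 8 bars.
B: 5 × 6 = 30 beats = 10 bars.
Total: 8 + 10 = 18 bars.

18 bars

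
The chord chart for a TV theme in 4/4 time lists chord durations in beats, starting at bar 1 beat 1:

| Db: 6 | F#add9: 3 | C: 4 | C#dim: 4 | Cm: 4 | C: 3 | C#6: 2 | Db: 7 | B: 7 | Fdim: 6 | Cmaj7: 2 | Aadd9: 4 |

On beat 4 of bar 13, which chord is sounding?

Aadd9

Beat 4 of bar 13 is beat (13−1)×4 + 4 = 52 overall.
Running totals: Db ends at 6, F#add9 ends at 9, C ends at 13, C#dim ends at 17, Cm ends at 21, C ends at 24, C#6 ends at 26, Db ends at 33, B ends at 40, Fdim ends at 46, Cmaj7 ends at 48, Aadd9 ends at 52.
Beat 52 falls within Aadd9.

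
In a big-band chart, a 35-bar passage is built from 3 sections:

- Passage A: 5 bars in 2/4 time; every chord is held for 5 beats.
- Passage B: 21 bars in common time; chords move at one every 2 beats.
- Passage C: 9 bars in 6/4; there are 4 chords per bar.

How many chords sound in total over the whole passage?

A has 10 beats and chords last 5 each, so 2 chords.
B has 84 beats and chords last 2 each, so 42 chords.
C has 54 beats and chords last 1.5 each, so 36 chords.
Total: 2 + 42 + 36 = 80.

80 chords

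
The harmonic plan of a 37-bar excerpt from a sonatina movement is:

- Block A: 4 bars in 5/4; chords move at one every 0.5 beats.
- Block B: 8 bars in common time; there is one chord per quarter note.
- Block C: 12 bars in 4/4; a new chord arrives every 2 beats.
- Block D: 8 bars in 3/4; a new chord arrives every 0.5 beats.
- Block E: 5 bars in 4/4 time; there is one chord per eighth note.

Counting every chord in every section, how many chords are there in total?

A has 20 beats and chords last 0.5 each, so 40 chords.
B has 32 beats and chords last 1 each, so 32 chords.
C has 48 beats and chords last 2 each, so 24 chords.
D has 24 beats and chords last 0.5 each, so 48 chords.
E has 20 beats and chords last 0.5 each, so 40 chords.
Total: 40 + 32 + 24 + 48 + 40 = 184.

184 chords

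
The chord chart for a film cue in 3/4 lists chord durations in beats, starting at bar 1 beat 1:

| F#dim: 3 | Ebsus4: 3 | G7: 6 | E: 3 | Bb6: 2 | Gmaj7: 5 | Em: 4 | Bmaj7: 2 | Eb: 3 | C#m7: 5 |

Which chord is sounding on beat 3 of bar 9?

Bmaj7

Beat 3 of bar 9 is beat (9−1)×3 + 3 = 27 overall.
Running totals: F#dim ends at 3, Ebsus4 ends at 6, G7 ends at 12, E ends at 15, Bb6 ends at 17, Gmaj7 ends at 22, Em ends at 26, Bmaj7 ends at 28.
Beat 27 falls within Bmaj7.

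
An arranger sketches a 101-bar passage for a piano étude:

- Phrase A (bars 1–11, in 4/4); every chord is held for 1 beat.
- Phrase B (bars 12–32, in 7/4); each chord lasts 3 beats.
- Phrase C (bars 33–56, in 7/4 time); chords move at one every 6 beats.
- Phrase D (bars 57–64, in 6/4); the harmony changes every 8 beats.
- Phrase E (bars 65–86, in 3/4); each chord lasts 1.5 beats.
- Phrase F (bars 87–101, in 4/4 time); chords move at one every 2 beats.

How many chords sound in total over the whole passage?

201 chords

A has 44 beats and chords last 1 each, so 44 chords.
B has 147 beats and chords last 3 each, so 49 chords.
C has 168 beats and chords last 6 each, so 28 chords.
D has 48 beats and chords last 8 each, so 6 chords.
E has 66 beats and chords last 1.5 each, so 44 chords.
F has 60 beats and chords last 2 each, so 30 chords.
Total: 44 + 49 + 28 + 6 + 44 + 30 = 201.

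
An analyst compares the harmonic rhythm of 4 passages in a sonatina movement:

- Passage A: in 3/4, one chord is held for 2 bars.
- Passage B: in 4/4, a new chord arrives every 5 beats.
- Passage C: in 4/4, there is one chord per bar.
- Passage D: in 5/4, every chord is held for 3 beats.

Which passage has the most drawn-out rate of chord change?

Passage A

A: each chord is 6 beats in 3/4, so 0.5 per bar.
B: each chord is 5 beats in 4/4, so 0.8 per bar.
C: each chord is 4 beats in 4/4, so 1 per bar.
D: each chord is 3 beats in 5/4, so 5/3 per bar.
Slowest is A at 0.5 chords/bar.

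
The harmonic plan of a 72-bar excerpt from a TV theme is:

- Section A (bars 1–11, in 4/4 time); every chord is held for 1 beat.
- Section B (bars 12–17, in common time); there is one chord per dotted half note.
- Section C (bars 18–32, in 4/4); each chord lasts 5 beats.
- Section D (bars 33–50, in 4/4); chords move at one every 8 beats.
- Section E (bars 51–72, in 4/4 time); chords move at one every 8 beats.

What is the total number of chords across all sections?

A has 44 beats and chords last 1 each, so 44 chords.
B has 24 beats and chords last 3 each, so 8 chords.
C has 60 beats and chords last 5 each, so 12 chords.
D has 72 beats and chords last 8 each, so 9 chords.
E has 88 beats and chords last 8 each, so 11 chords.
Total: 44 + 8 + 12 + 9 + 11 = 84.

84 chords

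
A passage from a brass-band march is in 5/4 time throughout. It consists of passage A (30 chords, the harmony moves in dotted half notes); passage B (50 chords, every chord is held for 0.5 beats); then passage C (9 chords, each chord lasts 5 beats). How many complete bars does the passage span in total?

A: 30 × 3 = 90 beats = 18 bars.
B: 50 × 0.5 = 25 beats = 5 bars.
C: 9 × 5 = 45 beats = 9 bars.
Total: 18 + 5 + 9 = 32 bars.

32 bars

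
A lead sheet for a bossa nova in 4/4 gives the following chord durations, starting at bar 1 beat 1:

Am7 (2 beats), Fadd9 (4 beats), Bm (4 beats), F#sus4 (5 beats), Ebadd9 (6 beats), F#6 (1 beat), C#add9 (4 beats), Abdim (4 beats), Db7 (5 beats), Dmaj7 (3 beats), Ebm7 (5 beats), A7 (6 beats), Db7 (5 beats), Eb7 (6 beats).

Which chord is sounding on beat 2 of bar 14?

Beat 2 of bar 14 is beat (14−1)×4 + 2 = 54 overall.
Running totals: Am7 ends at 2, Fadd9 ends at 6, Bm ends at 10, F#sus4 ends at 15, Ebadd9 ends at 21, F#6 ends at 22, C#add9 ends at 26, Abdim ends at 30, Db7 ends at 35, Dmaj7 ends at 38, Ebm7 ends at 43, A7 ends at 49, Db7 ends at 54.
Beat 54 falls within Db7.

Db7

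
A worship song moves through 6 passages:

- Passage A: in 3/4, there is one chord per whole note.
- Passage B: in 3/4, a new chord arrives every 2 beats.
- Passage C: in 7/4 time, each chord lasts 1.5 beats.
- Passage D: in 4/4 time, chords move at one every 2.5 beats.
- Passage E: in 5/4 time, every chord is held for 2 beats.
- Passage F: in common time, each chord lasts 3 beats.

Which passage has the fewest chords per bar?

Passage A

A: 3/4 = 0.75 chords/bar.
B: 3/2 = 1.5 chords/bar.
C: 7/1.5 = 14/3 chords/bar.
D: 4/2.5 = 1.6 chords/bar.
E: 5/2 = 2.5 chords/bar.
F: 4/3 = 4/3 chords/bar.
Slowest is A at 0.75 chords/bar.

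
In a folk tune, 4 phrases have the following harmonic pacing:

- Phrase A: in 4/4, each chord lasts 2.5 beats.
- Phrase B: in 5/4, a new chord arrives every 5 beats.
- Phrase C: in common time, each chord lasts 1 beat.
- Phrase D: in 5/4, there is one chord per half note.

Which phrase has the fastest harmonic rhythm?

Phrase C

A: 4/2.5 = 1.6 chords/bar.
B: 5/5 = 1 chord/bar.
C: 4/1 = 4 chords/bar.
D: 5/2 = 2.5 chords/bar.
Fastest is C at 4 chords/bar.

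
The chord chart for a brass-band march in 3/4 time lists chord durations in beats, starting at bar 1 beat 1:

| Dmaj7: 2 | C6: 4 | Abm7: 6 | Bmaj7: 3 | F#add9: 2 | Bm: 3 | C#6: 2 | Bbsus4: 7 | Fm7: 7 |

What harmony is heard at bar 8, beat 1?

Beat 1 of bar 8 is beat (8−1)×3 + 1 = 22 overall.
Running totals: Dmaj7 ends at 2, C6 ends at 6, Abm7 ends at 12, Bmaj7 ends at 15, F#add9 ends at 17, Bm ends at 20, C#6 ends at 22.
Beat 22 falls within C#6.

C#6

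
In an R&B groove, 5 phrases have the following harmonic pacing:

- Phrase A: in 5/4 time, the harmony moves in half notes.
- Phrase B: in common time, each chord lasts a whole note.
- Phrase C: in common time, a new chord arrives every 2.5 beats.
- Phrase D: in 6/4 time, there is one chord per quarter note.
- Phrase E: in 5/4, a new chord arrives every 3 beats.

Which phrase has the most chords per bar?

A: each chord is 2 beats in 5/4, so 2.5 per bar.
B: each chord is 4 beats in 4/4, so 1 per bar.
C: each chord is 2.5 beats in 4/4, so 1.6 per bar.
D: each chord is 1 beat in 6/4, so 6 per bar.
E: each chord is 3 beats in 5/4, so 5/3 per bar.
Fastest is D at 6 chords/bar.

Phrase D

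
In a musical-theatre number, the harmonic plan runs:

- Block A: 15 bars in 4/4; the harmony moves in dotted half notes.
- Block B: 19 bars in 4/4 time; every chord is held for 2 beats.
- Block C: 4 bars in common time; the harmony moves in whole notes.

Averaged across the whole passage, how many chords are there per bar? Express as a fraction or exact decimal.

A: 15 × 4 = 60 beats ÷ 3 = 20 chords.
B: 19 × 4 = 76 beats ÷ 2 = 38 chords.
C: 4 × 4 = 16 beats ÷ 4 = 4 chords.
Overall: 62 chords over 38 bars → 62/38 = 31/19 chords per bar.

31/19 chords per bar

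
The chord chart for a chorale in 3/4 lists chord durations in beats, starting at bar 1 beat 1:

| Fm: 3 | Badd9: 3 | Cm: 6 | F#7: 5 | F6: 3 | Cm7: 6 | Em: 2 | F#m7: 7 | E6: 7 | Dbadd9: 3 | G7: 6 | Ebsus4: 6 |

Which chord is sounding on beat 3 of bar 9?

Beat 3 of bar 9 is beat (9−1)×3 + 3 = 27 overall.
Running totals: Fm ends at 3, Badd9 ends at 6, Cm ends at 12, F#7 ends at 17, F6 ends at 20, Cm7 ends at 26, Em ends at 28.
Beat 27 falls within Em.

Em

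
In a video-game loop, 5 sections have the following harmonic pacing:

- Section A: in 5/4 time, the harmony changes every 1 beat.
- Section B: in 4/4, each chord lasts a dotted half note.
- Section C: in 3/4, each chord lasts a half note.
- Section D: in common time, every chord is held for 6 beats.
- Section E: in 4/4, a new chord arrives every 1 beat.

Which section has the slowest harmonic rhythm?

Section D

A: 5 beats/bar ÷ 1 beat/chord = 5 chords/bar.
B: 4 beats/bar ÷ 3 beats/chord = 4/3 chords/bar.
C: 3 beats/bar ÷ 2 beats/chord = 1.5 chords/bar.
D: 4 beats/bar ÷ 6 beats/chord = 2/3 chords/bar.
E: 4 beats/bar ÷ 1 beat/chord = 4 chords/bar.
Slowest is D at 2/3 chords/bar.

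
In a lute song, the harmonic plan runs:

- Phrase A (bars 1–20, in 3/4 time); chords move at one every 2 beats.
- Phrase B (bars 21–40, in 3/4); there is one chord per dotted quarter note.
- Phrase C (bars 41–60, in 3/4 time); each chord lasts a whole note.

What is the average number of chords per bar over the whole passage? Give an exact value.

17/12 chords per bar

A: 20 bars of 3 beats is 60 beats; at 2 beats each that's 30 chords.
B: 20 bars of 3 beats is 60 beats; at 1.5 beats each that's 40 chords.
C: 20 bars of 3 beats is 60 beats; at 4 beats each that's 15 chords.
Overall: 85 chords over 60 bars → 85/60 = 17/12 chords per bar.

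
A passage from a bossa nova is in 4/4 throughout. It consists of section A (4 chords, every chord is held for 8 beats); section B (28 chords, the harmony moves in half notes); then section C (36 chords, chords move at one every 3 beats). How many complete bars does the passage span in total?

A: 4 × 8 = 32 beats = 8 bars.
B: 28 × 2 = 56 beats = 14 bars.
C: 36 × 3 = 108 beats = 27 bars.
Total: 8 + 14 + 27 = 49 bars.

49 bars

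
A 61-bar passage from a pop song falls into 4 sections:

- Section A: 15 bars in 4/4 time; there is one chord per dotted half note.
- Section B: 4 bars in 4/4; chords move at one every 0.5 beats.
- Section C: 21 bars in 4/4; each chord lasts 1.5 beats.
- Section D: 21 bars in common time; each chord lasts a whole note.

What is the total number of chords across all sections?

129 chords

A has 60 beats and chords last 3 each, so 20 chords.
B has 16 beats and chords last 0.5 each, so 32 chords.
C has 84 beats and chords last 1.5 each, so 56 chords.
D has 84 beats and chords last 4 each, so 21 chords.
Total: 20 + 32 + 56 + 21 = 129.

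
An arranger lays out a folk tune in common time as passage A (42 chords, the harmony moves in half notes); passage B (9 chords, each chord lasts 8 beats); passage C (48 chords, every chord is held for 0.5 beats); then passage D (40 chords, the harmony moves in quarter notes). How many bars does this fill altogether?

55 bars

A: 42 × 2 = 84 beats = 21 bars.
B: 9 × 8 = 72 beats = 18 bars.
C: 48 × 0.5 = 24 beats = 6 bars.
D: 40 × 1 = 40 beats = 10 bars.
Total: 21 + 18 + 6 + 10 = 55 bars.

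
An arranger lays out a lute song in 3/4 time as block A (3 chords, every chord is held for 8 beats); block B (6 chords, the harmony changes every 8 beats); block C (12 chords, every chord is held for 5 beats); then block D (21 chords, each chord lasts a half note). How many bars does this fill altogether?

A: 3 × 8 = 24 beats = 8 bars.
B: 6 × 8 = 48 beats = 16 bars.
C: 12 × 5 = 60 beats = 20 bars.
D: 21 × 2 = 42 beats = 14 bars.
Total: 8 + 16 + 20 + 14 = 58 bars.

58 bars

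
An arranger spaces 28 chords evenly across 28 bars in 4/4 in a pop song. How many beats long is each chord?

28 bars × 4 beats/bar = 112 beats total.
112 beats ÷ 28 chords = 4 beats per chord.
(That is a whole note.)

4 beats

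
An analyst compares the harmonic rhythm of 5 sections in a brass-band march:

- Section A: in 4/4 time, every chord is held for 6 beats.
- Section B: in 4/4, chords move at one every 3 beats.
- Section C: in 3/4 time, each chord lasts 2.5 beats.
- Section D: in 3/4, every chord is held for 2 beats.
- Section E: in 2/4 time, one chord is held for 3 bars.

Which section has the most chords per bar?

A: each chord is 6 beats in 4/4, so 2/3 per bar.
B: each chord is 3 beats in 4/4, so 4/3 per bar.
C: each chord is 2.5 beats in 3/4, so 1.2 per bar.
D: each chord is 2 beats in 3/4, so 1.5 per bar.
E: each chord is 6 beats in 2/4, so 1/3 per bar.
Fastest is D at 1.5 chords/bar.

Section D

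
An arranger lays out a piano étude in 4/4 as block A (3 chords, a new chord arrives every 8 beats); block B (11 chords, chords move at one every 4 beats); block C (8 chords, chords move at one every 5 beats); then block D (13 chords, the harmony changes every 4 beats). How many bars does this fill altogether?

40 bars

A: 3 × 8 = 24 beats = 6 bars.
B: 11 × 4 = 44 beats = 11 bars.
C: 8 × 5 = 40 beats = 10 bars.
D: 13 × 4 = 52 beats = 13 bars.
Total: 6 + 11 + 10 + 13 = 40 bars.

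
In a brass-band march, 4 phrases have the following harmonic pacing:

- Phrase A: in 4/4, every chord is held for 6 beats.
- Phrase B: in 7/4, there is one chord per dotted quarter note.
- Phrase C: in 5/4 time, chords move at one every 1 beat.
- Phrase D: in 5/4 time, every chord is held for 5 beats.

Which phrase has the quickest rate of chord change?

A: 4/6 = 2/3 chords/bar.
B: 7/1.5 = 14/3 chords/bar.
C: 5/1 = 5 chords/bar.
D: 5/5 = 1 chord/bar.
Fastest is C at 5 chords/bar.

Phrase C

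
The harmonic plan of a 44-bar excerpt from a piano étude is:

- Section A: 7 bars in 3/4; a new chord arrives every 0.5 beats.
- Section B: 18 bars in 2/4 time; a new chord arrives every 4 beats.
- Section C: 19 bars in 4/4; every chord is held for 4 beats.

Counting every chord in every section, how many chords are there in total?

70 chords

A: 7 bars × 3 beats = 21 beats; 0.5 beats/chord → 42 chords.
B: 18 bars × 2 beats = 36 beats; 4 beats/chord → 9 chords.
C: 19 bars × 4 beats = 76 beats; 4 beats/chord → 19 chords.
Total: 42 + 9 + 19 = 70.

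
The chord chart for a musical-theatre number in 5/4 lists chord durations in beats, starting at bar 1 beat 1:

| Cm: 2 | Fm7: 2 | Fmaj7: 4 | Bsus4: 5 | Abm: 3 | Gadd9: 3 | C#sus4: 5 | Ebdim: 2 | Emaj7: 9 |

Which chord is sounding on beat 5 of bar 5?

Beat 5 of bar 5 is beat (5−1)×5 + 5 = 25 overall.
Running totals: Cm ends at 2, Fm7 ends at 4, Fmaj7 ends at 8, Bsus4 ends at 13, Abm ends at 16, Gadd9 ends at 19, C#sus4 ends at 24, Ebdim ends at 26.
Beat 25 falls within Ebdim.

Ebdim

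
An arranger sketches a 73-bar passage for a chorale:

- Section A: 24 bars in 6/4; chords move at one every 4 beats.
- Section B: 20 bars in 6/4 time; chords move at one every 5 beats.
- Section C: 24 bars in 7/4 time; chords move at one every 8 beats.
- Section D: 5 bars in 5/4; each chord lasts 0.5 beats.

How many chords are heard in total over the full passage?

131 chords

A: 24 bars × 6 beats = 144 beats; 4 beats/chord → 36 chords.
B: 20 bars × 6 beats = 120 beats; 5 beats/chord → 24 chords.
C: 24 bars × 7 beats = 168 beats; 8 beats/chord → 21 chords.
D: 5 bars × 5 beats = 25 beats; 0.5 beats/chord → 50 chords.
Total: 36 + 24 + 21 + 50 = 131.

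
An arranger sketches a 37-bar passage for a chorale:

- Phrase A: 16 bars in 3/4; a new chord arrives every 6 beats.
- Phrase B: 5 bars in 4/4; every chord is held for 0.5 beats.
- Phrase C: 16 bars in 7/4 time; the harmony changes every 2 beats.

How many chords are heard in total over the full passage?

104 chords

A has 48 beats and chords last 6 each, so 8 chords.
B has 20 beats and chords last 0.5 each, so 40 chords.
C has 112 beats and chords last 2 each, so 56 chords.
Total: 8 + 40 + 56 = 104.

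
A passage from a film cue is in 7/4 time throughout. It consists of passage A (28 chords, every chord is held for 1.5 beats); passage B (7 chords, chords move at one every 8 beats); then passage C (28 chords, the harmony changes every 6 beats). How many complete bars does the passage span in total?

38 bars

A: 28 × 1.5 = 42 beats = 6 bars.
B: 7 × 8 = 56 beats = 8 bars.
C: 28 × 6 = 168 beats = 24 bars.
Total: 6 + 8 + 24 = 38 bars.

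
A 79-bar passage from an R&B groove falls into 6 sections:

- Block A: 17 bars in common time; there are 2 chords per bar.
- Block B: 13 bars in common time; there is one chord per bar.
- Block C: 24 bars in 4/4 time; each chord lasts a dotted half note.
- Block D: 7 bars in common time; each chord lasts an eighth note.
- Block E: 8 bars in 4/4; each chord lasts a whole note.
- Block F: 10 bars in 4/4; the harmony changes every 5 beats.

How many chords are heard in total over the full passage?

151 chords

A: 17·4 = 68 beats, 68/2 = 34 chords.
B: 13·4 = 52 beats, 52/4 = 13 chords.
C: 24·4 = 96 beats, 96/3 = 32 chords.
D: 7·4 = 28 beats, 28/0.5 = 56 chords.
E: 8·4 = 32 beats, 32/4 = 8 chords.
F: 10·4 = 40 beats, 40/5 = 8 chords.
Total: 34 + 13 + 32 + 56 + 8 + 8 = 151.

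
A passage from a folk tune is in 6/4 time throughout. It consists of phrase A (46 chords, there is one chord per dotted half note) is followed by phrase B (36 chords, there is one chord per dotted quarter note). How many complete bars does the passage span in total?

A: 46 × 3 = 138 beats = 23 bars.
B: 36 × 1.5 = 54 beats = 9 bars.
Total: 23 + 9 = 32 bars.

32 bars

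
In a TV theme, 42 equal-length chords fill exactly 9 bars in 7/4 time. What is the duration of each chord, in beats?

1.5 beats

9 bars × 7 beats/bar = 63 beats total.
63 beats ÷ 42 chords = 1.5 beats per chord.
(That is a dotted quarter note.)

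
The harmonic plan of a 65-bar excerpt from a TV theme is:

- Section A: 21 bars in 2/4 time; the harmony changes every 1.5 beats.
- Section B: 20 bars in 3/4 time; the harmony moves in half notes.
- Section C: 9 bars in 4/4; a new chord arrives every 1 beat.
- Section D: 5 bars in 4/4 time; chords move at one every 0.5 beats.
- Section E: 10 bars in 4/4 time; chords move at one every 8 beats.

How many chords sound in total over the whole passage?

A has 42 beats and chords last 1.5 each, so 28 chords.
B has 60 beats and chords last 2 each, so 30 chords.
C has 36 beats and chords last 1 each, so 36 chords.
D has 20 beats and chords last 0.5 each, so 40 chords.
E has 40 beats and chords last 8 each, so 5 chords.
Total: 28 + 30 + 36 + 40 + 5 = 139.

139 chords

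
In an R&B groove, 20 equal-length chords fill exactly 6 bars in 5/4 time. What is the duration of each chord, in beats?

6 bars × 5 beats/bar = 30 beats total.
30 beats ÷ 20 chords = 1.5 beats per chord.
(That is a dotted quarter note.)

1.5 beats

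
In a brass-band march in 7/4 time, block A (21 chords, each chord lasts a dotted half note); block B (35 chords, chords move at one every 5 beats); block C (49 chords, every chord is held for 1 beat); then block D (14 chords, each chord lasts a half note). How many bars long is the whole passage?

45 bars

A: 21 × 3 = 63 beats = 9 bars.
B: 35 × 5 = 175 beats = 25 bars.
C: 49 × 1 = 49 beats = 7 bars.
D: 14 × 2 = 28 beats = 4 bars.
Total: 9 + 25 + 7 + 4 = 45 bars.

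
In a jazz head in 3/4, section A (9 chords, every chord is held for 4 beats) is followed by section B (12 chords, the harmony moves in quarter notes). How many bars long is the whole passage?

A: 9 × 4 = 36 beats = 12 bars.
B: 12 × 1 = 12 beats = 4 bars.
Total: 12 + 4 = 16 bars.

16 bars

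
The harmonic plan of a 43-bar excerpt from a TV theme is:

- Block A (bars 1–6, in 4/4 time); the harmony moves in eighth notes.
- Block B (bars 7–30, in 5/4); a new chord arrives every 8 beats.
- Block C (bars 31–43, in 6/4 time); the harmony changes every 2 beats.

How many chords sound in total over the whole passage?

A: 6·4 = 24 beats, 24/0.5 = 48 chords.
B: 24·5 = 120 beats, 120/8 = 15 chords.
C: 13·6 = 78 beats, 78/2 = 39 chords.
Total: 48 + 15 + 39 = 102.

102 chords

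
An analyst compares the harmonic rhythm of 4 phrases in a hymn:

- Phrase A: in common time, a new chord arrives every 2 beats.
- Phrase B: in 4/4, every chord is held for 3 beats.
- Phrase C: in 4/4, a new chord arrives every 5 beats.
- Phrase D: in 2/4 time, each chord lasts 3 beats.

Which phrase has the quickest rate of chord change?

Phrase A

A: each chord is 2 beats in 4/4, so 2 per bar.
B: each chord is 3 beats in 4/4, so 4/3 per bar.
C: each chord is 5 beats in 4/4, so 0.8 per bar.
D: each chord is 3 beats in 2/4, so 2/3 per bar.
Fastest is A at 2 chords/bar.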